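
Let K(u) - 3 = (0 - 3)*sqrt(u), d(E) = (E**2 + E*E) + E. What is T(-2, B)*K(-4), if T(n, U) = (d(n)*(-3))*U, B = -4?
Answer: 216 - 432*I ≈ 216.0 - 432.0*I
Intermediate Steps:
d(E) = E + 2*E**2 (d(E) = (E**2 + E**2) + E = 2*E**2 + E = E + 2*E**2)
T(n, U) = -3*U*n*(1 + 2*n) (T(n, U) = ((n*(1 + 2*n))*(-3))*U = (-3*n*(1 + 2*n))*U = -3*U*n*(1 + 2*n))
K(u) = 3 - 3*sqrt(u) (K(u) = 3 + (0 - 3)*sqrt(u) = 3 - 3*sqrt(u))
T(-2, B)*K(-4) = (-3*(-4)*(-2)*(1 + 2*(-2)))*(3 - 6*I) = (-3*(-4)*(-2)*(1 - 4))*(3 - 6*I) = (-3*(-4)*(-2)*(-3))*(3 - 6*I) = 72*(3 - 6*I) = 216 - 432*I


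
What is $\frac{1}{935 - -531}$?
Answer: $\frac{1}{1466} \approx 0.00068213$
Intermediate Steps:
$\frac{1}{935 - -531} = \frac{1}{935 + 531} = \frac{1}{1466}$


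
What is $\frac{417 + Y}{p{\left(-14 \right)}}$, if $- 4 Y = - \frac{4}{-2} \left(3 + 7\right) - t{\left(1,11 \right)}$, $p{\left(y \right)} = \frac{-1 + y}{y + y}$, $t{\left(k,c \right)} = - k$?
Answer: $\frac{3843}{5} \approx 768.6$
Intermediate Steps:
$p{\left(y \right)} = \frac{-1 + y}{2 y}$
$Y = - \frac{21}{4}$ ($Y = - \frac{- \frac{4}{-2} \left(3 + 7\right) - \left(-1\right) 1}{4} = - \frac{\left(-4\right) \left(- \frac{1}{2}\right) 10 - -1}{4} = - \frac{2 \cdot 10 + 1}{4} = - \frac{20 + 1}{4} = \left(- \frac{1}{4}\right) 21 = - \frac{21}{4} \approx -5.25$)
$\frac{417 + Y}{p{\left(-14 \right)}} = \frac{417 - \frac{21}{4}}{\frac{1}{2} \frac{1}{-14} \left(-1 - 14\right)} = \frac{1}{\frac{1}{2} \left(- \frac{1}{14}\right) \left(-15\right)} \frac{1647}{4} = \frac{1}{\frac{15}{28}} \cdot \frac{1647}{4} = \frac{28}{15} \cdot \frac{1647}{4} = \frac{3843}{5}$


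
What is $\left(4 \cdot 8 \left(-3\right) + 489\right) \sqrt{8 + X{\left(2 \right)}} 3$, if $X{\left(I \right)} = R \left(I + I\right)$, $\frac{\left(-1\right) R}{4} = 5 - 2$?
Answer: $2358 i \sqrt{10} \approx 7456.6 i$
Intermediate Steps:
$R = -12$ ($R = - 4 \left(5 - 2\right) = \left(-4\right) 3 = -12$)
$X{\left(I \right)} = - 24 I$ ($X{\left(I \right)} = - 12 \left(I + I\right) = - 12 \cdot 2 I = - 24 I$)
$\left(4 \cdot 8 \left(-3\right) + 489\right) \sqrt{8 + X{\left(2 \right)}} 3 = \left(4 \cdot 8 \left(-3\right) + 489\right) \sqrt{8 - 48} \cdot 3 = \left(32 \left(-3\right) + 489\right) \sqrt{8 - 48} \cdot 3 = \left(-96 + 489\right) \sqrt{-40} \cdot 3 = 393 \cdot 2 i \sqrt{10} \cdot 3 = 393 \cdot 6 i \sqrt{10} = 2358 i \sqrt{10}$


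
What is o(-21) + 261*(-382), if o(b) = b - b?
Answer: -99702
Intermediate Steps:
o(b) = 0
o(-21) + 261*(-382) = 0 + 261*(-382) = 0 - 99702 = -99702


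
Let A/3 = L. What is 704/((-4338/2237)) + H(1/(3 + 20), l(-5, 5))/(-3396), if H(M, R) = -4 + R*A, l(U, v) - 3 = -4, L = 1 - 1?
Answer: -222840269/613827 ≈ -363.03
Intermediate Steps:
L = 0
l(U, v) = -1 (l(U, v) = 3 - 4 = -1)
A = 0 (A = 3*0 = 0)
H(M, R) = -4 (H(M, R) = -4 + R*0 = -4 + 0 = -4)
704/((-4338/2237)) + H(1/(3 + 20), l(-5, 5))/(-3396) = 704/((-4338/2237)) - 4/(-3396) = 704/((-4338*1/2237)) - 4*(-1/3396) = 704/(-4338/2237) + 1/849 = 704*(-2237/4338) + 1/849 = -787424/2169 + 1/849 = -222840269/613827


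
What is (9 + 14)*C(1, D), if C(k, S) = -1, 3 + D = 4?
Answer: -23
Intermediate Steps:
D = 1 (D = -3 + 4 = 1)
(9 + 14)*C(1, D) = (9 + 14)*(-1) = 23*(-1) = -23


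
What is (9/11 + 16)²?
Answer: 34225/121 ≈ 282.85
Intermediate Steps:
(9/11 + 16)² = (185/11)² = 34225/121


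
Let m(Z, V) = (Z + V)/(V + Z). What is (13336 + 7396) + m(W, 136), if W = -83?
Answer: 20733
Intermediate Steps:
m(Z, V) = 1 (m(Z, V) = (V + Z)/(V + Z) = 1)
(13336 + 7396) + m(W, 136) = (13336 + 7396) + 1 = 20732 + 1 = 20733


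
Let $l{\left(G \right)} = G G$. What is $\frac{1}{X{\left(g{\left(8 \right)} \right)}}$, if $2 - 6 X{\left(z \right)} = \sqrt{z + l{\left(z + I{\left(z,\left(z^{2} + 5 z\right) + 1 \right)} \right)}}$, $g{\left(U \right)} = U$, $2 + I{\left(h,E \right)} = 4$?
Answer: $- \frac{3}{26} - \frac{9 \sqrt{3}}{26} \approx -0.71494$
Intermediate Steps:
$I{\left(h,E \right)} = 2$ ($I{\left(h,E \right)} = -2 + 4 = 2$)
$l{\left(G \right)} = G^{2}$
$X{\left(z \right)} = \frac{1}{3} - \frac{\sqrt{z + \left(2 + z\right)^{2}}}{6}$ ($X{\left(z \right)} = \frac{1}{3} - \frac{\sqrt{z + \left(z + 2\right)^{2}}}{6} = \frac{1}{3} - \frac{\sqrt{z + \left(2 + z\right)^{2}}}{6}$)
$\frac{1}{X{\left(g{\left(8 \right)} \right)}} = \frac{1}{\frac{1}{3} - \frac{\sqrt{8 + \left(2 + 8\right)^{2}}}{6}} = \frac{1}{\frac{1}{3} - \frac{\sqrt{8 + 10^{2}}}{6}} = \frac{1}{\frac{1}{3} - \frac{\sqrt{8 + 100}}{6}} = \frac{1}{\frac{1}{3} - \frac{\sqrt{108}}{6}} = \frac{1}{\frac{1}{3} - \frac{6 \sqrt{3}}{6}} = \frac{1}{\frac{1}{3} - \sqrt{3}}$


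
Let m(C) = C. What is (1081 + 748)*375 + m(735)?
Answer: 686610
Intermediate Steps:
(1081 + 748)*375 + m(735) = (1081 + 748)*375 + 735 = 1829*375 + 735 = 685875 + 735 = 686610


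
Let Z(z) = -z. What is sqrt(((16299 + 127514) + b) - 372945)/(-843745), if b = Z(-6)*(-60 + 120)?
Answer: -2*I*sqrt(57193)/843745 ≈ -0.00056688*I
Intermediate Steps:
b = 360 (b = (-1*(-6))*(-60 + 120) = 6*60 = 360)
sqrt(((16299 + 127514) + b) - 372945)/(-843745) = sqrt(((16299 + 127514) + 360) - 372945)/(-843745) = sqrt((143813 + 360) - 372945)*(-1/843745) = sqrt(144173 - 372945)*(-1/843745) = sqrt(-228772)*(-1/843745) = (2*I*sqrt(57193))*(-1/843745) = -2*I*sqrt(57193)/843745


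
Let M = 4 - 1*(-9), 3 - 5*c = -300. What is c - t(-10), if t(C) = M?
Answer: 238/5 ≈ 47.600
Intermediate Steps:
c = 303/5 (c = ⅗ - ⅕*(-300) = ⅗ + 60 = 303/5 ≈ 60.600)
M = 13 (M = 4 + 9 = 13)
t(C) = 13
c - t(-10) = 303/5 - 1*13 = 303/5 - 13 = 238/5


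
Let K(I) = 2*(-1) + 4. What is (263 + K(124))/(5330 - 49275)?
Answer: -53/8789 ≈ -0.0060303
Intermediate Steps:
K(I) = 2 (K(I) = -2 + 4 = 2)
(263 + K(124))/(5330 - 49275) = (263 + 2)/(5330 - 49275) = 265/(-43945) = 265*(-1/43945) = -53/8789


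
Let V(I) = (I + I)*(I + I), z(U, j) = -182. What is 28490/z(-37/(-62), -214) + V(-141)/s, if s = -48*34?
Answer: -362911/1768 ≈ -205.27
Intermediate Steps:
s = -1632
V(I) = 4*I**2 (V(I) = (2*I)*(2*I) = 4*I**2)
28490/z(-37/(-62), -214) + V(-141)/s = 28490/(-182) + (4*(-141)**2)/(-1632) = 28490*(-1/182) + (4*19881)*(-1/1632) = -2035/13 + 79524*(-1/1632) = -2035/13 - 6627/136 = -362911/1768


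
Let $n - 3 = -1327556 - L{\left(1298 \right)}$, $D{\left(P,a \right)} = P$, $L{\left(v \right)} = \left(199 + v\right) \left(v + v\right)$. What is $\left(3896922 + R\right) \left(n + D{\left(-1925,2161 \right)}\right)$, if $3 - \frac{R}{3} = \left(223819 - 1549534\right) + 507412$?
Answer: $-33129228369600$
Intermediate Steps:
$L{\left(v \right)} = 2 v \left(199 + v\right)$ ($L{\left(v \right)} = \left(199 + v\right) 2 v = 2 v \left(199 + v\right)$)
$R = 2454918$ ($R = 9 - 3 \left(\left(223819 - 1549534\right) + 507412\right) = 9 - 3 \left(-1325715 + 507412\right) = 9 - -2454909 = 9 + 2454909 = 2454918$)
$n = -5213765$ ($n = 3 - \left(1327556 + 2 \cdot 1298 \left(199 + 1298\right)\right) = 3 - \left(1327556 + 2 \cdot 1298 \cdot 1497\right) = 3 - 5213768 = -5213765$)
$\left(3896922 + R\right) \left(n + D{\left(-1925,2161 \right)}\right) = \left(3896922 + 2454918\right) \left(-5213765 - 1925\right) = 6351840 \left(-5215690\right) = -33129228369600$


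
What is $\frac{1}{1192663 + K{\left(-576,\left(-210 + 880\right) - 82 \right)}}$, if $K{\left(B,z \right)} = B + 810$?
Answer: $\frac{1}{1192897} \approx 8.3829 \cdot 10^{-7}$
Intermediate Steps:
$K{\left(B,z \right)} = 810 + B$
$\frac{1}{1192663 + K{\left(-576,\left(-210 + 880\right) - 82 \right)}} = \frac{1}{1192663 + \left(810 - 576\right)} = \frac{1}{1192663 + 234} = \frac{1}{1192897}$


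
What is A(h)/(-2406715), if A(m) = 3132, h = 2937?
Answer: -3132/2406715 ≈ -0.0013014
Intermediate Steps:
A(h)/(-2406715) = 3132/(-2406715) = 3132*(-1/2406715) = -3132/2406715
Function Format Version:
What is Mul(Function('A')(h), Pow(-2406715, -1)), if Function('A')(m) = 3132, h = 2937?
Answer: Rational(-3132, 2406715) ≈ -0.0013014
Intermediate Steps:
Mul(Function('A')(h), Pow(-2406715, -1)) = Mul(3132, Pow(-2406715, -1)) = Mul(3132, Rational(-1, 2406715)) = Rational(-3132, 2406715)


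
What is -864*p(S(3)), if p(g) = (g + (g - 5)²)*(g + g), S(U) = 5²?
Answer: -18360000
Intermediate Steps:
S(U) = 25
p(g) = 2*g*(g + (-5 + g)²) (p(g) = (g + (-5 + g)²)*(2*g) = 2*g*(g + (-5 + g)²))
-864*p(S(3)) = -1728*25*(25 + (-5 + 25)²) = -1728*25*(25 + 20²) = -1728*25*(25 + 400) = -1728*25*425 = -864*21250 = -18360000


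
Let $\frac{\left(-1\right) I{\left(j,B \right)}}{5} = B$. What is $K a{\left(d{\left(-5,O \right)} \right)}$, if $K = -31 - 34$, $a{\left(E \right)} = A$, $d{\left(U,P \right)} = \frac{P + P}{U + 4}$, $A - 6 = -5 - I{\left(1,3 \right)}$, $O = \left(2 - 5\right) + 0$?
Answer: $-1040$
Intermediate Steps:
$I{\left(j,B \right)} = - 5 B$
$O = -3$ ($O = -3 + 0 = -3$)
$A = 16$ ($A = 6 - \left(5 - 15\right) = 6 - -10 = 6 + \left(-5 + 15\right) = 6 + 10 = 16$)
$d{\left(U,P \right)} = \frac{2 P}{4 + U}$
$a{\left(E \right)} = 16$
$K = -65$ ($K = -31 - 34 = -65$)
$K a{\left(d{\left(-5,O \right)} \right)} = \left(-65\right) 16 = -1040$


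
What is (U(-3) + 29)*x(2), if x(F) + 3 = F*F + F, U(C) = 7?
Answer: 108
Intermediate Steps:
x(F) = -3 + F + F² (x(F) = -3 + (F*F + F) = -3 + (F² + F) = -3 + (F + F²) = -3 + F + F²)
(U(-3) + 29)*x(2) = (7 + 29)*(-3 + 2 + 2²) = 36*(-3 + 2 + 4) = 36*3 = 108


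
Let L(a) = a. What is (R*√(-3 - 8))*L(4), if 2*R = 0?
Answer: 0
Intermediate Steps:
R = 0 (R = (½)*0 = 0)
(R*√(-3 - 8))*L(4) = (0*√(-3 - 8))*4 = (0*√(-11))*4 = (0*(I*√11))*4 = 0*4 = 0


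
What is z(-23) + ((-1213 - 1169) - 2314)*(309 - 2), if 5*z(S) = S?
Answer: -7208383/5 ≈ -1.4417e+6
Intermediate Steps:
z(S) = S/5
z(-23) + ((-1213 - 1169) - 2314)*(309 - 2) = (1/5)*(-23) + ((-1213 - 1169) - 2314)*(309 - 2) = -23/5 + (-2382 - 2314)*307 = -23/5 - 4696*307 = -23/5 - 1441672 = -7208383/5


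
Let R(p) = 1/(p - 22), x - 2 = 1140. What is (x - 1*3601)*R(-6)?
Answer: 2459/28 ≈ 87.821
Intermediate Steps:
x = 1142 (x = 2 + 1140 = 1142)
R(p) = 1/(-22 + p)
(x - 1*3601)*R(-6) = (1142 - 1*3601)/(-22 - 6) = (1142 - 3601)/(-28) = -2459*(-1/28) = 2459/28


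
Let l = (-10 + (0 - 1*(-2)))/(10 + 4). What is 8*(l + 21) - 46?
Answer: 822/7 ≈ 117.43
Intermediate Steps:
l = -4/7 (l = (-10 + (0 + 2))/14 = (-10 + 2)*(1/14) = -8*1/14 = -4/7 ≈ -0.57143)
8*(l + 21) - 46 = 8*(-4/7 + 21) - 46 = 8*(143/7) - 46 = 1144/7 - 46 = 822/7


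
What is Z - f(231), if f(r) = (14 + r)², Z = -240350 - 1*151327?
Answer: -451702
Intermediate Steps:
Z = -391677 (Z = -240350 - 151327 = -391677)
Z - f(231) = -391677 - (14 + 231)² = -391677 - 1*245² = -391677 - 1*60025 = -391677 - 60025 = -451702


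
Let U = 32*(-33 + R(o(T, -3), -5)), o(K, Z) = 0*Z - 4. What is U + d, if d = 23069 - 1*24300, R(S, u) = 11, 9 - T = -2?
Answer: -1935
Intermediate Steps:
T = 11 (T = 9 - 1*(-2) = 9 + 2 = 11)
o(K, Z) = -4 (o(K, Z) = 0 - 4 = -4)
d = -1231 (d = 23069 - 24300 = -1231)
U = -704 (U = 32*(-33 + 11) = 32*(-22) = -704)
U + d = -704 - 1231 = -1935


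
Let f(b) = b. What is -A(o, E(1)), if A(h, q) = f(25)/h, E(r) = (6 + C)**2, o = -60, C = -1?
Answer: 5/12 ≈ 0.41667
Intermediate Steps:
E(r) = 25 (E(r) = (6 - 1)**2 = 5**2 = 25)
A(h, q) = 25/h
-A(o, E(1)) = -25/(-60) = -25*(-1)/60 = -1*(-5/12) = 5/12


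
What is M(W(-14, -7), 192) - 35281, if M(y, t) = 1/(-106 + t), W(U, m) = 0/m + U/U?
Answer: -3034165/86 ≈ -35281.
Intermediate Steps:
W(U, m) = 1 (W(U, m) = 0 + 1 = 1)
M(W(-14, -7), 192) - 35281 = 1/(-106 + 192) - 35281 = 1/86 - 35281 = -3034165/86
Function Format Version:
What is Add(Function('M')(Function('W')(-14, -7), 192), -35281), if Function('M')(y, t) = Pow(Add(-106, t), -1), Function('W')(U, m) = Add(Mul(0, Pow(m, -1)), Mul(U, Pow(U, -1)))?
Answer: Rational(-3034165, 86) ≈ -35281.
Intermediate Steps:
Function('W')(U, m) = 1 (Function('W')(U, m) = Add(0, 1) = 1)
Add(Function('M')(Function('W')(-14, -7), 192), -35281) = Add(Pow(Add(-106, 192), -1), -35281) = Add(Pow(86, -1), -35281) = Add(Rational(1, 86), -35281) = Rational(-3034165, 86)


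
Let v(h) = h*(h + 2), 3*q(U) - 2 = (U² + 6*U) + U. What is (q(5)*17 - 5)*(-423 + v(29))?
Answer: 494564/3 ≈ 1.6485e+5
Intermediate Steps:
q(U) = ⅔ + U²/3 + 7*U/3 (q(U) = ⅔ + ((U² + 6*U) + U)/3 = ⅔ + (U² + 7*U)/3 = ⅔ + (U²/3 + 7*U/3) = ⅔ + U²/3 + 7*U/3)
v(h) = h*(2 + h)
(q(5)*17 - 5)*(-423 + v(29)) = ((⅔ + (⅓)*5² + (7/3)*5)*17 - 5)*(-423 + 29*(2 + 29)) = ((⅔ + (⅓)*25 + 35/3)*17 - 5)*(-423 + 29*31) = ((⅔ + 25/3 + 35/3)*17 - 5)*(-423 + 899) = ((62/3)*17 - 5)*476 = (1054/3 - 5)*476 = (1039/3)*476 = 494564/3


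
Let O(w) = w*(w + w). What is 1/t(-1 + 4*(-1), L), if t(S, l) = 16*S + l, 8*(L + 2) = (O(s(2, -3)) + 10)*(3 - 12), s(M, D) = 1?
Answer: -2/191 ≈ -0.010471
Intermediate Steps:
O(w) = 2*w**2 (O(w) = w*(2*w) = 2*w**2)
L = -31/2 (L = -2 + ((2*1**2 + 10)*(3 - 12))/8 = -2 + ((2*1 + 10)*(-9))/8 = -2 + ((2 + 10)*(-9))/8 = -2 + (12*(-9))/8 = -2 + (1/8)*(-108) = -2 - 27/2 = -31/2 ≈ -15.500)
t(S, l) = l + 16*S
1/t(-1 + 4*(-1), L) = 1/(-31/2 + 16*(-1 + 4*(-1))) = 1/(-31/2 + 16*(-1 - 4)) = 1/(-31/2 + 16*(-5)) = 1/(-31/2 - 80) = 1/(-191/2) = -2/191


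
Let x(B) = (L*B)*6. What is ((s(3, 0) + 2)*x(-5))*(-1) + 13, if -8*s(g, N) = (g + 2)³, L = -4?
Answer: 1648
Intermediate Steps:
s(g, N) = -(2 + g)³/8 (s(g, N) = -(g + 2)³/8 = -(2 + g)³/8)
x(B) = -24*B (x(B) = -4*B*6 = -24*B)
((s(3, 0) + 2)*x(-5))*(-1) + 13 = ((-(2 + 3)³/8 + 2)*(-24*(-5)))*(-1) + 13 = ((-⅛*5³ + 2)*120)*(-1) + 13 = ((-⅛*125 + 2)*120)*(-1) + 13 = ((-125/8 + 2)*120)*(-1) + 13 = -109/8*120*(-1) + 13 = -1635*(-1) + 13 = 1635 + 13 = 1648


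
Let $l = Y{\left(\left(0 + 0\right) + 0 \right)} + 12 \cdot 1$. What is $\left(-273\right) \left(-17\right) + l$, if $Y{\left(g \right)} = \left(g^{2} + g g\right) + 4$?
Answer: $4657$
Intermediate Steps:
$Y{\left(g \right)} = 4 + 2 g^{2}$ ($Y{\left(g \right)} = \left(g^{2} + g^{2}\right) + 4 = 2 g^{2} + 4 = 4 + 2 g^{2}$)
$l = 16$ ($l = \left(4 + 2 \left(\left(0 + 0\right) + 0\right)^{2}\right) + 12 \cdot 1 = \left(4 + 2 \left(0 + 0\right)^{2}\right) + 12 = \left(4 + 2 \cdot 0^{2}\right) + 12 = \left(4 + 2 \cdot 0\right) + 12 = \left(4 + 0\right) + 12 = 4 + 12 = 16$)
$\left(-273\right) \left(-17\right) + l = \left(-273\right) \left(-17\right) + 16 = 4641 + 16 = 4657$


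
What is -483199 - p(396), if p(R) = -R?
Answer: -482803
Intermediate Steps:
-483199 - p(396) = -483199 - (-1)*396 = -483199 - 1*(-396) = -483199 + 396 = -482803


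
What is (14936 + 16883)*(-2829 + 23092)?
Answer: 644748397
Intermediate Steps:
(14936 + 16883)*(-2829 + 23092) = 31819*20263 = 644748397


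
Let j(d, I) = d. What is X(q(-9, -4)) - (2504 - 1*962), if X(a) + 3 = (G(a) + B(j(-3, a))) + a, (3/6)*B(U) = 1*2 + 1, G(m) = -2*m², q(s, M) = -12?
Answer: -1839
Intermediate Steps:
B(U) = 6 (B(U) = 2*(1*2 + 1) = 2*(2 + 1) = 2*3 = 6)
X(a) = 3 + a - 2*a² (X(a) = -3 + ((-2*a² + 6) + a) = -3 + ((6 - 2*a²) + a) = -3 + (6 + a - 2*a²) = 3 + a - 2*a²)
X(q(-9, -4)) - (2504 - 1*962) = (3 - 12 - 2*(-12)²) - (2504 - 1*962) = (3 - 12 - 2*144) - (2504 - 962) = (3 - 12 - 288) - 1*1542 = -297 - 1542 = -1839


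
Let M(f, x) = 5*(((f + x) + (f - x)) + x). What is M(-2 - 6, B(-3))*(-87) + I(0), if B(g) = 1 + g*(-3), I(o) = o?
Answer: 2610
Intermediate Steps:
B(g) = 1 - 3*g
M(f, x) = 5*x + 10*f (M(f, x) = 5*(2*f + x) = 5*(x + 2*f) = 5*x + 10*f)
M(-2 - 6, B(-3))*(-87) + I(0) = (5*(1 - 3*(-3)) + 10*(-2 - 6))*(-87) + 0 = (5*(1 + 9) + 10*(-8))*(-87) + 0 = (5*10 - 80)*(-87) + 0 = (50 - 80)*(-87) + 0 = -30*(-87) + 0 = 2610 + 0 = 2610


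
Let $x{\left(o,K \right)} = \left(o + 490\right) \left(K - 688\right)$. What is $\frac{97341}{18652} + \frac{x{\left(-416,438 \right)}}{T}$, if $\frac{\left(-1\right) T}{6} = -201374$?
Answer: $\frac{29316654301}{5634041772} \approx 5.2035$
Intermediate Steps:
$T = 1208244$ ($T = \left(-6\right) \left(-201374\right) = 1208244$)
$x{\left(o,K \right)} = \left(-688 + K\right) \left(490 + o\right)$ ($x{\left(o,K \right)} = \left(490 + o\right) \left(-688 + K\right) = \left(-688 + K\right) \left(490 + o\right)$)
$\frac{97341}{18652} + \frac{x{\left(-416,438 \right)}}{T} = \frac{97341}{18652} + \frac{-337120 - -286208 + 490 \cdot 438 + 438 \left(-416\right)}{1208244} = 97341 \cdot \frac{1}{18652} + \left(-337120 + 286208 + 214620 - 182208\right) \frac{1}{1208244} = \frac{97341}{18652} - \frac{4625}{302061} = \frac{29316654301}{5634041772}$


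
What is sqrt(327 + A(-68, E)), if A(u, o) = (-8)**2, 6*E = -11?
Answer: sqrt(391) ≈ 19.774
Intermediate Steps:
E = -11/6 (E = (1/6)*(-11) = -11/6 ≈ -1.8333)
A(u, o) = 64
sqrt(327 + A(-68, E)) = sqrt(327 + 64) = sqrt(391)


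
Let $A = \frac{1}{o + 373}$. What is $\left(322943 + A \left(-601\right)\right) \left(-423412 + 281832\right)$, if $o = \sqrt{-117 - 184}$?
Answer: $\frac{141580 \left(- 322943 \sqrt{301} + 120457138 i\right)}{\sqrt{301} - 373 i} \approx -4.5722 \cdot 10^{10} - 10588.0 i$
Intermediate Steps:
$o = i \sqrt{301}$ ($o = \sqrt{-301} = i \sqrt{301} \approx 17.349 i$)
$A = \frac{1}{373 + i \sqrt{301}}$ ($A = \frac{1}{i \sqrt{301} + 373} = \frac{1}{373 + i \sqrt{301}} \approx 0.0026752 - 0.00012443 i$)
$\left(322943 + A \left(-601\right)\right) \left(-423412 + 281832\right) = \left(322943 + \left(\frac{373}{139430} - \frac{i \sqrt{301}}{139430}\right) \left(-601\right)\right) \left(-423412 + 281832\right) = \left(322943 - \left(\frac{224173}{139430} - \frac{601 i \sqrt{301}}{139430}\right)\right) \left(-141580\right) = \left(\frac{45027718317}{139430} + \frac{601 i \sqrt{301}}{139430}\right) \left(-141580\right) = - \frac{637502435932086}{13943} - \frac{8508958 i \sqrt{301}}{13943}$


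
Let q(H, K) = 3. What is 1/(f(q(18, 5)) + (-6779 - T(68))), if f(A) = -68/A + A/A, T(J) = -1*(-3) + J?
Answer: -3/20615 ≈ -0.00014553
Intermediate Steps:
T(J) = 3 + J
f(A) = 1 - 68/A (f(A) = -68/A + 1 = 1 - 68/A)
1/(f(q(18, 5)) + (-6779 - T(68))) = 1/((-68 + 3)/3 + (-6779 - (3 + 68))) = 1/((1/3)*(-65) + (-6779 - 1*71)) = 1/(-65/3 + (-6779 - 71)) = 1/(-65/3 - 6850) = 1/(-20615/3) = -3/20615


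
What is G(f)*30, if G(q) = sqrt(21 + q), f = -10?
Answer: 30*sqrt(11) ≈ 99.499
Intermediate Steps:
G(f)*30 = sqrt(21 - 10)*30 = sqrt(11)*30 = 30*sqrt(11)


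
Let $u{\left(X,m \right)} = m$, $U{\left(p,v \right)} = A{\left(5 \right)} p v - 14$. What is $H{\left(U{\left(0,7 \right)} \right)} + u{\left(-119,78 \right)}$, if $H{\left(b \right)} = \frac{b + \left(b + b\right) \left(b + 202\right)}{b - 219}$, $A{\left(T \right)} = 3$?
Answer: $\frac{23452}{233} \approx 100.65$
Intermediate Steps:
$U{\left(p,v \right)} = -14 + 3 p v$ ($U{\left(p,v \right)} = 3 p v - 14 = -14 + 3 p v$)
$H{\left(b \right)} = \frac{b + 2 b \left(202 + b\right)}{-219 + b}$
$H{\left(U{\left(0,7 \right)} \right)} + u{\left(-119,78 \right)} = \frac{\left(-14 + 3 \cdot 0 \cdot 7\right) \left(405 + 2 \left(-14 + 3 \cdot 0 \cdot 7\right)\right)}{-219 - \left(14 + 0 \cdot 7\right)} + 78 = \frac{\left(-14 + 0\right) \left(405 + 2 \left(-14 + 0\right)\right)}{-219 + \left(-14 + 0\right)} + 78 = - \frac{14 \left(405 + 2 \left(-14\right)\right)}{-219 - 14} + 78 = - \frac{14 \left(405 - 28\right)}{-233} + 78 = \left(-14\right) \left(- \frac{1}{233}\right) 377 + 78 = \frac{5278}{233} + 78 = \frac{23452}{233}$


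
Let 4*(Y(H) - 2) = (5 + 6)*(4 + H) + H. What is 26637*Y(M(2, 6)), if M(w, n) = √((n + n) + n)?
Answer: 346281 + 239733*√2 ≈ 6.8532e+5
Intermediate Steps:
M(w, n) = √3*√n (M(w, n) = √(2*n + n) = √(3*n) = √3*√n)
Y(H) = 13 + 3*H (Y(H) = 2 + ((5 + 6)*(4 + H) + H)/4 = 2 + (11*(4 + H) + H)/4 = 2 + ((44 + 11*H) + H)/4 = 2 + (44 + 12*H)/4 = 2 + (11 + 3*H) = 13 + 3*H)
26637*Y(M(2, 6)) = 26637*(13 + 3*(√3*√6)) = 26637*(13 + 3*(3*√2)) = 26637*(13 + 9*√2) = 346281 + 239733*√2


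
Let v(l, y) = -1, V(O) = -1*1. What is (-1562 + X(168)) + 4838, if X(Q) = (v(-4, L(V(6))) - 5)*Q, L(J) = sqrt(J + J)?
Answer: 2268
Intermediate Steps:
V(O) = -1
L(J) = sqrt(2)*sqrt(J) (L(J) = sqrt(2*J) = sqrt(2)*sqrt(J))
X(Q) = -6*Q (X(Q) = (-1 - 5)*Q = -6*Q)
(-1562 + X(168)) + 4838 = (-1562 - 6*168) + 4838 = (-1562 - 1008) + 4838 = -2570 + 4838 = 2268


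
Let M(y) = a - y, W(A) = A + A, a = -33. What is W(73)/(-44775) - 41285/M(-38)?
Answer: -369707321/44775 ≈ -8257.0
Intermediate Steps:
W(A) = 2*A
M(y) = -33 - y
W(73)/(-44775) - 41285/M(-38) = (2*73)/(-44775) - 41285/(-33 - 1*(-38)) = 146*(-1/44775) - 41285/(-33 + 38) = -146/44775 - 41285/5 = -146/44775 - 41285*⅕ = -146/44775 - 8257 = -369707321/44775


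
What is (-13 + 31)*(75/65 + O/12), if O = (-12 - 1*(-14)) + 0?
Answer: 309/13 ≈ 23.769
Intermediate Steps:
O = 2 (O = (-12 + 14) + 0 = 2 + 0 = 2)
(-13 + 31)*(75/65 + O/12) = (-13 + 31)*(75/65 + 2/12) = 18*(75*(1/65) + 2*(1/12)) = 18*(15/13 + 1/6) = 18*(103/78) = 309/13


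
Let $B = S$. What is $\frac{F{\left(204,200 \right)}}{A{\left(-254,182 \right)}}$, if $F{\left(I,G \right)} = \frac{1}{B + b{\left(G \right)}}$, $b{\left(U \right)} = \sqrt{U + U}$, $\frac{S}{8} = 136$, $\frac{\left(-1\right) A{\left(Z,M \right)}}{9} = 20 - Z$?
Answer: $- \frac{1}{2732328} \approx -3.6599 \cdot 10^{-7}$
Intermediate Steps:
$A{\left(Z,M \right)} = -180 + 9 Z$ ($A{\left(Z,M \right)} = - 9 \left(20 - Z\right) = -180 + 9 Z$)
$S = 1088$ ($S = 8 \cdot 136 = 1088$)
$B = 1088$
$b{\left(U \right)} = \sqrt{2} \sqrt{U}$ ($b{\left(U \right)} = \sqrt{2 U} = \sqrt{2} \sqrt{U}$)
$F{\left(I,G \right)} = \frac{1}{1088 + \sqrt{2} \sqrt{G}}$
$\frac{F{\left(204,200 \right)}}{A{\left(-254,182 \right)}} = \frac{1}{\left(1088 + \sqrt{2} \sqrt{200}\right) \left(-180 + 9 \left(-254\right)\right)} = \frac{1}{\left(1088 + \sqrt{2} \cdot 10 \sqrt{2}\right) \left(-180 - 2286\right)} = \frac{1}{\left(1088 + 20\right) \left(-2466\right)} = \frac{1}{1108} \left(- \frac{1}{2466}\right) = - \frac{1}{2732328}$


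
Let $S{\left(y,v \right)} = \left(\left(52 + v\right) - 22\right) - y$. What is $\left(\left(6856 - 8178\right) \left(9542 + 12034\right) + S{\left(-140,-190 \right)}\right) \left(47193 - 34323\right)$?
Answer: $-367097342040$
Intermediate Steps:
$S{\left(y,v \right)} = 30 + v - y$ ($S{\left(y,v \right)} = \left(30 + v\right) - y = 30 + v - y$)
$\left(\left(6856 - 8178\right) \left(9542 + 12034\right) + S{\left(-140,-190 \right)}\right) \left(47193 - 34323\right) = \left(\left(6856 - 8178\right) \left(9542 + 12034\right) - 20\right) \left(47193 - 34323\right) = \left(\left(-1322\right) 21576 + \left(30 - 190 + 140\right)\right) 12870 = \left(-28523472 - 20\right) 12870 = \left(-28523492\right) 12870 = -367097342040$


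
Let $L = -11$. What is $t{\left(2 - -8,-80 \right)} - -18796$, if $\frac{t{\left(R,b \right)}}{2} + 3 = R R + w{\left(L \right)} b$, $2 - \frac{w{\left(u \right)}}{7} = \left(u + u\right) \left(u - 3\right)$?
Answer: $361710$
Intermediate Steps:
$w{\left(u \right)} = 14 - 14 u \left(-3 + u\right)$ ($w{\left(u \right)} = 14 - 7 \left(u + u\right) \left(u - 3\right) = 14 - 7 \cdot 2 u \left(-3 + u\right) = 14 - 14 u \left(-3 + u\right)$)
$t{\left(R,b \right)} = -6 - 4284 b + 2 R^{2}$ ($t{\left(R,b \right)} = -6 + 2 \left(R R + \left(14 - 14 \left(-11\right)^{2} + 42 \left(-11\right)\right) b\right) = -6 + 2 \left(R^{2} + \left(14 - 1694 - 462\right) b\right) = -6 + 2 \left(R^{2} - 2142 b\right) = -6 + \left(- 4284 b + 2 R^{2}\right) = -6 - 4284 b + 2 R^{2}$)
$t{\left(2 - -8,-80 \right)} - -18796 = \left(-6 - -342720 + 2 \left(2 - -8\right)^{2}\right) - -18796 = \left(-6 + 342720 + 2 \left(2 + 8\right)^{2}\right) + 18796 = \left(-6 + 342720 + 2 \cdot 10^{2}\right) + 18796 = \left(-6 + 342720 + 2 \cdot 100\right) + 18796 = \left(-6 + 342720 + 200\right) + 18796 = 342914 + 18796 = 361710$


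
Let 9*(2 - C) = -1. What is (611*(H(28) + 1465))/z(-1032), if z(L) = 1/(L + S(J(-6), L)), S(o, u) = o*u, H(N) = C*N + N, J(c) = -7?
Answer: 5872120592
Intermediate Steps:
C = 19/9 (C = 2 - 1/9*(-1) = 2 + 1/9 = 19/9 ≈ 2.1111)
H(N) = 28*N/9 (H(N) = 19*N/9 + N = 28*N/9)
z(L) = -1/(6*L) (z(L) = 1/(L - 7*L) = 1/(-6*L) = -1/(6*L))
(611*(H(28) + 1465))/z(-1032) = (611*((28/9)*28 + 1465))/((-1/6/(-1032))) = (611*(784/9 + 1465))/((-1/6*(-1/1032))) = (611*(13969/9))/(1/6192) = (8535059/9)*6192 = 5872120592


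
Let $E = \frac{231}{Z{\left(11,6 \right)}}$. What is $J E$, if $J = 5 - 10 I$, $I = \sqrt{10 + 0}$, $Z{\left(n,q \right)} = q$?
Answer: $\frac{385}{2} - 385 \sqrt{10} \approx -1025.0$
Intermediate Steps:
$I = \sqrt{10} \approx 3.1623$
$E = \frac{77}{2}$ ($E = \frac{231}{6} = 231 \cdot \frac{1}{6} = \frac{77}{2} \approx 38.5$)
$J = 5 - 10 \sqrt{10} \approx -26.623$
$J E = \left(5 - 10 \sqrt{10}\right) \frac{77}{2} = \frac{385}{2} - 385 \sqrt{10}$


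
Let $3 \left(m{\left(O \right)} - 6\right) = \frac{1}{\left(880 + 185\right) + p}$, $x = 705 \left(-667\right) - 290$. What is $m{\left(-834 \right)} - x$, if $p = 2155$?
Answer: $\frac{4545329461}{9660} \approx 4.7053 \cdot 10^{5}$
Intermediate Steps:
$x = -470525$ ($x = -470235 - 290 = -470525$)
$m{\left(O \right)} = \frac{57961}{9660}$ ($m{\left(O \right)} = 6 + \frac{1}{3 \left(\left(880 + 185\right) + 2155\right)} = 6 + \frac{1}{3 \left(1065 + 2155\right)} = 6 + \frac{1}{3 \cdot 3220} = 6 + \frac{1}{3} \cdot \frac{1}{3220} = 6 + \frac{1}{9660} = \frac{57961}{9660}$)
$m{\left(-834 \right)} - x = \frac{57961}{9660} - -470525 = \frac{57961}{9660} + 470525 = \frac{4545329461}{9660}$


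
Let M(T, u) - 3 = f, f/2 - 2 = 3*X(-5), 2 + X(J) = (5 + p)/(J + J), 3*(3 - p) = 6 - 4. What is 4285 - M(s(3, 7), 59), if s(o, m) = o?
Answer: 21472/5 ≈ 4294.4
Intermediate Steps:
p = 7/3 (p = 3 - (6 - 4)/3 = 3 - 1/3*2 = 3 - 2/3 = 7/3 ≈ 2.3333)
X(J) = -2 + 11/(3*J) (X(J) = -2 + (5 + 7/3)/(J + J) = -2 + 22/(3*((2*J))) = -2 + 22*(1/(2*J))/3 = -2 + 11/(3*J))
f = -62/5 (f = 4 + 2*(3*(-2 + (11/3)/(-5))) = 4 + 2*(3*(-2 + (11/3)*(-1/5))) = 4 + 2*(3*(-2 - 11/15)) = 4 + 2*(3*(-41/15)) = 4 + 2*(-41/5) = 4 - 82/5 = -62/5 ≈ -12.400)
M(T, u) = -47/5 (M(T, u) = 3 - 62/5 = -47/5)
4285 - M(s(3, 7), 59) = 4285 - 1*(-47/5) = 4285 + 47/5 = 21472/5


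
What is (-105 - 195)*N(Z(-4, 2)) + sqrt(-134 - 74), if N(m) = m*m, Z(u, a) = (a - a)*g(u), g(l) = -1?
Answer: 4*I*sqrt(13) ≈ 14.422*I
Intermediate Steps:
Z(u, a) = 0 (Z(u, a) = (a - a)*(-1) = 0*(-1) = 0)
N(m) = m**2
(-105 - 195)*N(Z(-4, 2)) + sqrt(-134 - 74) = (-105 - 195)*0**2 + sqrt(-134 - 74) = -300*0 + sqrt(-208) = 0 + 4*I*sqrt(13) = 4*I*sqrt(13)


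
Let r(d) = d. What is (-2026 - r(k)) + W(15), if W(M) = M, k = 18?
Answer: -2029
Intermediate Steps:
(-2026 - r(k)) + W(15) = (-2026 - 1*18) + 15 = (-2026 - 18) + 15 = -2044 + 15 = -2029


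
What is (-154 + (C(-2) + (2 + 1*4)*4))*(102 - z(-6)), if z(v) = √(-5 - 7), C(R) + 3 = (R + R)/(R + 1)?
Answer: -13158 + 258*I*√3 ≈ -13158.0 + 446.87*I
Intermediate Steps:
C(R) = -3 + 2*R/(1 + R) (C(R) = -3 + (R + R)/(R + 1) = -3 + (2*R)/(1 + R) = -3 + 2*R/(1 + R))
z(v) = 2*I*√3 (z(v) = √(-12) = 2*I*√3)
(-154 + (C(-2) + (2 + 1*4)*4))*(102 - z(-6)) = (-154 + ((-3 - 1*(-2))/(1 - 2) + (2 + 1*4)*4))*(102 - 2*I*√3) = (-154 + ((-3 + 2)/(-1) + (2 + 4)*4))*(102 - 2*I*√3) = (-154 + (-1*(-1) + 6*4))*(102 - 2*I*√3) = (-154 + (1 + 24))*(102 - 2*I*√3) = (-154 + 25)*(102 - 2*I*√3) = -129*(102 - 2*I*√3) = -13158 + 258*I*√3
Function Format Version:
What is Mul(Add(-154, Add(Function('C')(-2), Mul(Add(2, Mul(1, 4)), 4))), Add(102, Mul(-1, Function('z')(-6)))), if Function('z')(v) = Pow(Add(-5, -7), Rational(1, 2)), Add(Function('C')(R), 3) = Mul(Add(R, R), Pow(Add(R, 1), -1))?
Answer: Add(-13158, Mul(258, I, Pow(3, Rational(1, 2)))) ≈ Add(-13158., Mul(446.87, I))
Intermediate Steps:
Function('C')(R) = Add(-3, Mul(2, R, Pow(Add(1, R), -1))) (Function('C')(R) = Add(-3, Mul(Add(R, R), Pow(Add(R, 1), -1))) = Add(-3, Mul(Mul(2, R), Pow(Add(1, R), -1))) = Add(-3, Mul(2, R, Pow(Add(1, R), -1))))
Function('z')(v) = Mul(2, I, Pow(3, Rational(1, 2))) (Function('z')(v) = Pow(-12, Rational(1, 2)) = Mul(2, I, Pow(3, Rational(1, 2))))
Mul(Add(-154, Add(Function('C')(-2), Mul(Add(2, Mul(1, 4)), 4))), Add(102, Mul(-1, Function('z')(-6)))) = Mul(Add(-154, Add(Mul(Pow(Add(1, -2), -1), Add(-3, Mul(-1, -2))), Mul(Add(2, Mul(1, 4)), 4))), Add(102, Mul(-1, Mul(2, I, Pow(3, Rational(1, 2)))))) = Mul(Add(-154, Add(Mul(Pow(-1, -1), Add(-3, 2)), Mul(Add(2, 4), 4))), Add(102, Mul(-2, I, Pow(3, Rational(1, 2))))) = Mul(Add(-154, Add(Mul(-1, -1), Mul(6, 4))), Add(102, Mul(-2, I, Pow(3, Rational(1, 2))))) = Mul(Add(-154, Add(1, 24)), Add(102, Mul(-2, I, Pow(3, Rational(1, 2))))) = Mul(Add(-154, 25), Add(102, Mul(-2, I, Pow(3, Rational(1, 2))))) = Mul(-129, Add(102, Mul(-2, I, Pow(3, Rational(1, 2))))) = Add(-13158, Mul(258, I, Pow(3, Rational(1, 2))))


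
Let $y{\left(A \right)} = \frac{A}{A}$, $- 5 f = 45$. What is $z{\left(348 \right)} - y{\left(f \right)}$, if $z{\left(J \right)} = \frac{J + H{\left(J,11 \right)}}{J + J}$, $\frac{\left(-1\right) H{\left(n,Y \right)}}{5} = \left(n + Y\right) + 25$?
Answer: $- \frac{189}{58} \approx -3.2586$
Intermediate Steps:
$f = -9$ ($f = \left(- \frac{1}{5}\right) 45 = -9$)
$y{\left(A \right)} = 1$
$H{\left(n,Y \right)} = -125 - 5 Y - 5 n$ ($H{\left(n,Y \right)} = - 5 \left(\left(n + Y\right) + 25\right) = - 5 \left(\left(Y + n\right) + 25\right) = - 5 \left(25 + Y + n\right) = -125 - 5 Y - 5 n$)
$z{\left(J \right)} = \frac{-180 - 4 J}{2 J}$ ($z{\left(J \right)} = \frac{J - \left(180 + 5 J\right)}{J + J} = \frac{J - \left(180 + 5 J\right)}{2 J} = \left(J - \left(180 + 5 J\right)\right) \frac{1}{2 J} = \left(-180 - 4 J\right) \frac{1}{2 J} = \frac{-180 - 4 J}{2 J}$)
$z{\left(348 \right)} - y{\left(f \right)} = \left(-2 - \frac{90}{348}\right) - 1 = \left(-2 - \frac{15}{58}\right) - 1 = - \frac{131}{58} - 1 = - \frac{189}{58}$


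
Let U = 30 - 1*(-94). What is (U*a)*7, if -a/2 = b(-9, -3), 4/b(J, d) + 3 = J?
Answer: 1736/3 ≈ 578.67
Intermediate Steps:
b(J, d) = 4/(-3 + J)
a = ⅔ (a = -8/(-3 - 9) = -8/(-12) = -8*(-1)/12 = -2*(-⅓) = ⅔ ≈ 0.66667)
U = 124 (U = 30 + 94 = 124)
(U*a)*7 = (124*(⅔))*7 = (248/3)*7 = 1736/3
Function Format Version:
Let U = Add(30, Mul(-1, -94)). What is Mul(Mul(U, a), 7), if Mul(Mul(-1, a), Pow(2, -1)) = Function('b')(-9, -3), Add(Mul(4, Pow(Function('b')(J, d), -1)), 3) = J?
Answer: Rational(1736, 3) ≈ 578.67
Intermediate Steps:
Function('b')(J, d) = Mul(4, Pow(Add(-3, J), -1))
a = Rational(2, 3) (a = Mul(-2, Mul(4, Pow(Add(-3, -9), -1))) = Mul(-2, Mul(4, Pow(-12, -1))) = Mul(-2, Mul(4, Rational(-1, 12))) = Mul(-2, Rational(-1, 3)) = Rational(2, 3) ≈ 0.66667)
U = 124 (U = Add(30, 94) = 124)
Mul(Mul(U, a), 7) = Mul(Mul(124, Rational(2, 3)), 7) = Mul(Rational(248, 3), 7) = Rational(1736, 3)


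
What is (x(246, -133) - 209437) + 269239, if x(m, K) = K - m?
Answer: 59423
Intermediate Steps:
(x(246, -133) - 209437) + 269239 = ((-133 - 1*246) - 209437) + 269239 = ((-133 - 246) - 209437) + 269239 = (-379 - 209437) + 269239 = -209816 + 269239 = 59423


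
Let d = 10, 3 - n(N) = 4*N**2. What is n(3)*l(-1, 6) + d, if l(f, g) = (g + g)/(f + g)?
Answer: -346/5 ≈ -69.200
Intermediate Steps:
n(N) = 3 - 4*N**2
l(f, g) = 2*g/(f + g) (l(f, g) = (2*g)/(f + g) = 2*g/(f + g))
n(3)*l(-1, 6) + d = (3 - 4*3**2)*(2*6/(-1 + 6)) + 10 = (3 - 4*9)*(2*6/5) + 10 = (3 - 36)*(2*6*(1/5)) + 10 = -33*12/5 + 10 = -396/5 + 10 = -346/5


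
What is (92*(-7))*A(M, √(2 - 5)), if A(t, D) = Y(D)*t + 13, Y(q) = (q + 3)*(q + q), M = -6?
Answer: -31556 + 23184*I*√3 ≈ -31556.0 + 40156.0*I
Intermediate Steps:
Y(q) = 2*q*(3 + q) (Y(q) = (3 + q)*(2*q) = 2*q*(3 + q))
A(t, D) = 13 + 2*D*t*(3 + D) (A(t, D) = (2*D*(3 + D))*t + 13 = 2*D*t*(3 + D) + 13 = 13 + 2*D*t*(3 + D))
(92*(-7))*A(M, √(2 - 5)) = (92*(-7))*(13 + 2*√(2 - 5)*(-6)*(3 + √(2 - 5))) = -644*(13 + 2*√(-3)*(-6)*(3 + √(-3))) = -644*(13 + 2*(I*√3)*(-6)*(3 + I*√3)) = -644*(13 - 12*I*√3*(3 + I*√3)) = -8372 + 7728*I*√3*(3 + I*√3)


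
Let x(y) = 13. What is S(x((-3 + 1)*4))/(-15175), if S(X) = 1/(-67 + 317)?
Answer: -1/3793750 ≈ -2.6359e-7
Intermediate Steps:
S(X) = 1/250
S(x((-3 + 1)*4))/(-15175) = (1/250)/(-15175) = (1/250)*(-1/15175) = -1/3793750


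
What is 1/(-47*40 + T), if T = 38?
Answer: -1/1842 ≈ -0.00054289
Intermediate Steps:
1/(-47*40 + T) = 1/(-47*40 + 38) = 1/(-1880 + 38) = 1/(-1842) = -1/1842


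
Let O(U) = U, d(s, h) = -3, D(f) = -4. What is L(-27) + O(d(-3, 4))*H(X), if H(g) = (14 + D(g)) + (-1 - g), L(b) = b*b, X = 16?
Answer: 750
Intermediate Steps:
L(b) = b²
H(g) = 9 - g (H(g) = (14 - 4) + (-1 - g) = 10 + (-1 - g) = 9 - g)
L(-27) + O(d(-3, 4))*H(X) = (-27)² - 3*(9 - 1*16) = 729 - 3*(9 - 16) = 729 - 3*(-7) = 729 + 21 = 750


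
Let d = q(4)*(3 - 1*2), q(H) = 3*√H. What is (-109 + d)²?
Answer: 10609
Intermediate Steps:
d = 6 (d = (3*√4)*(3 - 1*2) = (3*2)*(3 - 2) = 6*1 = 6)
(-109 + d)² = (-109 + 6)² = (-103)² = 10609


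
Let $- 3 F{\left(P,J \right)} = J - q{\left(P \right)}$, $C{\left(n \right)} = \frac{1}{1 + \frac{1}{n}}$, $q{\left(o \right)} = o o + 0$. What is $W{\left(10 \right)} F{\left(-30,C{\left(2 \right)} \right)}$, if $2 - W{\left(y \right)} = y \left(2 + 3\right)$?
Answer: $- \frac{43168}{3} \approx -14389.0$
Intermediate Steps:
$q{\left(o \right)} = o^{2}$ ($q{\left(o \right)} = o^{2} + 0 = o^{2}$)
$W{\left(y \right)} = 2 - 5 y$ ($W{\left(y \right)} = 2 - y \left(2 + 3\right) = 2 - y 5 = 2 - 5 y$)
$F{\left(P,J \right)} = - \frac{J}{3} + \frac{P^{2}}{3}$ ($F{\left(P,J \right)} = - \frac{J - P^{2}}{3} = - \frac{J}{3} + \frac{P^{2}}{3}$)
$W{\left(10 \right)} F{\left(-30,C{\left(2 \right)} \right)} = \left(2 - 50\right) \left(- \frac{2 \frac{1}{1 + 2}}{3} + \frac{\left(-30\right)^{2}}{3}\right) = \left(2 - 50\right) \left(- \frac{2 \cdot \frac{1}{3}}{3} + \frac{1}{3} \cdot 900\right) = - 48 \left(- \frac{2 \cdot \frac{1}{3}}{3} + 300\right) = - 48 \left(\left(- \frac{1}{3}\right) \frac{2}{3} + 300\right) = - 48 \left(- \frac{2}{9} + 300\right) = \left(-48\right) \frac{2698}{9} = - \frac{43168}{3}$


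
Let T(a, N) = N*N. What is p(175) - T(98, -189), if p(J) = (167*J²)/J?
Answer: -6496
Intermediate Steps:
p(J) = 167*J
T(a, N) = N²
p(175) - T(98, -189) = 167*175 - 1*(-189)² = 29225 - 1*35721 = 29225 - 35721 = -6496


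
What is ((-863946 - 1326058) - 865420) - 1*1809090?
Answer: -4864514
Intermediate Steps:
((-863946 - 1326058) - 865420) - 1*1809090 = (-2190004 - 865420) - 1809090 = -3055424 - 1809090 = -4864514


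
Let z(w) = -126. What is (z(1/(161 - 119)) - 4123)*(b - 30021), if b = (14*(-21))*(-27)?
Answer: 93830667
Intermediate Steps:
b = 7938 (b = -294*(-27) = 7938)
(z(1/(161 - 119)) - 4123)*(b - 30021) = (-126 - 4123)*(7938 - 30021) = -4249*(-22083) = 93830667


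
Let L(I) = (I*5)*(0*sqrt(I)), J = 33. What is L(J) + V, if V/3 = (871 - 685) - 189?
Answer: -9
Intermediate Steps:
L(I) = 0 (L(I) = (5*I)*0 = 0)
V = -9 (V = 3*((871 - 685) - 189) = 3*(186 - 189) = 3*(-3) = -9)
L(J) + V = 0 - 9 = -9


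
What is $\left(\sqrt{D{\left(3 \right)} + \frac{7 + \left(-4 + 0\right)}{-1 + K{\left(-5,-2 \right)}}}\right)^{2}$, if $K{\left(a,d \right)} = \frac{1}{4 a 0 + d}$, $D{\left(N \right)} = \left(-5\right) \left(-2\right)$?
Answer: $8$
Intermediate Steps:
$D{\left(N \right)} = 10$
$K{\left(a,d \right)} = \frac{1}{d}$ ($K{\left(a,d \right)} = \frac{1}{0 + d} = \frac{1}{d}$)
$\left(\sqrt{D{\left(3 \right)} + \frac{7 + \left(-4 + 0\right)}{-1 + K{\left(-5,-2 \right)}}}\right)^{2} = \left(\sqrt{10 + \frac{7 + \left(-4 + 0\right)}{-1 + \frac{1}{-2}}}\right)^{2} = \left(\sqrt{10 + \frac{7 - 4}{-1 - \frac{1}{2}}}\right)^{2} = \left(\sqrt{10 + \frac{3}{- \frac{3}{2}}}\right)^{2} = \left(\sqrt{10 + 3 \left(- \frac{2}{3}\right)}\right)^{2} = \left(\sqrt{10 - 2}\right)^{2} = \left(\sqrt{8}\right)^{2} = \left(2 \sqrt{2}\right)^{2} = 8$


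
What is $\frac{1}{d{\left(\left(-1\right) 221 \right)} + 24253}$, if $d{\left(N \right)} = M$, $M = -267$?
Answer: $\frac{1}{23986} \approx 4.1691 \cdot 10^{-5}$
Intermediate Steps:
$d{\left(N \right)} = -267$
$\frac{1}{d{\left(\left(-1\right) 221 \right)} + 24253} = \frac{1}{-267 + 24253} = \frac{1}{23986}$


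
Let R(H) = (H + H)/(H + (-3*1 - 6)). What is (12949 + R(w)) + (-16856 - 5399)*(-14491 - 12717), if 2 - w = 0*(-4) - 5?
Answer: 605526982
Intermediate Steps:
w = 7 (w = 2 - (0*(-4) - 5) = 2 - (0 - 5) = 2 - 1*(-5) = 2 + 5 = 7)
R(H) = 2*H/(-9 + H) (R(H) = (2*H)/(H + (-3 - 6)) = (2*H)/(H - 9) = (2*H)/(-9 + H) = 2*H/(-9 + H))
(12949 + R(w)) + (-16856 - 5399)*(-14491 - 12717) = (12949 + 2*7/(-9 + 7)) + (-16856 - 5399)*(-14491 - 12717) = (12949 + 2*7/(-2)) - 22255*(-27208) = (12949 + 2*7*(-½)) + 605514040 = (12949 - 7) + 605514040 = 12942 + 605514040 = 605526982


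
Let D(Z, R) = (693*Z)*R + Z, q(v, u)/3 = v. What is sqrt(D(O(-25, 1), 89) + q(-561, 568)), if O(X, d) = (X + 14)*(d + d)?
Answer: I*sqrt(1358599) ≈ 1165.6*I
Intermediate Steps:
O(X, d) = 2*d*(14 + X) (O(X, d) = (14 + X)*(2*d) = 2*d*(14 + X))
q(v, u) = 3*v
D(Z, R) = Z + 693*R*Z (D(Z, R) = 693*R*Z + Z = Z + 693*R*Z)
sqrt(D(O(-25, 1), 89) + q(-561, 568)) = sqrt((2*1*(14 - 25))*(1 + 693*89) + 3*(-561)) = sqrt((2*1*(-11))*(1 + 61677) - 1683) = sqrt(-22*61678 - 1683) = sqrt(-1356916 - 1683) = sqrt(-1358599) = I*sqrt(1358599)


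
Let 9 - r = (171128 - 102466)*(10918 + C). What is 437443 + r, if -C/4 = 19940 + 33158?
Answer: 13834045240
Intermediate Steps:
C = -212392 (C = -4*(19940 + 33158) = -4*53098 = -212392)
r = 13833607797 (r = 9 - (171128 - 102466)*(10918 - 212392) = 9 - 68662*(-201474) = 9 - 1*(-13833607788) = 9 + 13833607788 = 13833607797)
437443 + r = 437443 + 13833607797 = 13834045240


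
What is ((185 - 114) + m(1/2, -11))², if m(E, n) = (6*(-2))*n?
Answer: 41209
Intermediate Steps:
m(E, n) = -12*n
((185 - 114) + m(1/2, -11))² = ((185 - 114) - 12*(-11))² = (71 + 132)² = 203² = 41209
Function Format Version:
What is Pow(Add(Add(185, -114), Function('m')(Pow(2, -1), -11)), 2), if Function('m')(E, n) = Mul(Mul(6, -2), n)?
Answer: 41209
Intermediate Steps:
Function('m')(E, n) = Mul(-12, n)
Pow(Add(Add(185, -114), Function('m')(Pow(2, -1), -11)), 2) = Pow(Add(Add(185, -114), Mul(-12, -11)), 2) = Pow(Add(71, 132), 2) = Pow(203, 2) = 41209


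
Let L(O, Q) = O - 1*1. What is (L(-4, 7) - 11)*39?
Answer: -624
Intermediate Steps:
L(O, Q) = -1 + O (L(O, Q) = O - 1 = -1 + O)
(L(-4, 7) - 11)*39 = ((-1 - 4) - 11)*39 = (-5 - 11)*39 = -16*39 = -624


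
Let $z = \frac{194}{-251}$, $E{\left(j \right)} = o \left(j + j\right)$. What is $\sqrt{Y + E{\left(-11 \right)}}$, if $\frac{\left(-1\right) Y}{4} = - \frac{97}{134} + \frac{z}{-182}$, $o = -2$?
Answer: $\frac{\sqrt{109787745707822}}{1530347} \approx 6.8468$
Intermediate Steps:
$E{\left(j \right)} = - 4 j$ ($E{\left(j \right)} = - 2 \left(j + j\right) = - 2 \cdot 2 j = - 4 j$)
$z = - \frac{194}{251}$ ($z = 194 \left(- \frac{1}{251}\right) = - \frac{194}{251} \approx -0.77291$)
$Y = \frac{4405158}{1530347}$ ($Y = - 4 \left(- \frac{97}{134} - \frac{194}{251 \left(-182\right)}\right) = - 4 \left(\left(-97\right) \frac{1}{134} - - \frac{97}{22841}\right) = - 4 \left(- \frac{97}{134} + \frac{97}{22841}\right) = \left(-4\right) \left(- \frac{2202579}{3060694}\right) = \frac{4405158}{1530347} \approx 2.8785$)
$\sqrt{Y + E{\left(-11 \right)}} = \sqrt{\frac{4405158}{1530347} - -44} = \sqrt{\frac{4405158}{1530347} + 44} = \sqrt{\frac{71740426}{1530347}} = \frac{\sqrt{109787745707822}}{1530347}$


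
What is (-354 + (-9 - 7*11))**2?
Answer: 193600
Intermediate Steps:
(-354 + (-9 - 7*11))**2 = (-354 + (-9 - 77))**2 = (-354 - 86)**2 = (-440)**2 = 193600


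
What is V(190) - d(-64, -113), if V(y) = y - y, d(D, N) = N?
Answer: 113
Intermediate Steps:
V(y) = 0
V(190) - d(-64, -113) = 0 - 1*(-113) = 0 + 113 = 113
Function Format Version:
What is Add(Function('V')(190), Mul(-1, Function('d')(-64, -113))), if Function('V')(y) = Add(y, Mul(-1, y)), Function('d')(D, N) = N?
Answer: 113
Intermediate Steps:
Function('V')(y) = 0
Add(Function('V')(190), Mul(-1, Function('d')(-64, -113))) = Add(0, Mul(-1, -113)) = Add(0, 113) = 113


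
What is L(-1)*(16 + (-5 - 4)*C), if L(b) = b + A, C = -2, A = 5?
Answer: 136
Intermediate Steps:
L(b) = 5 + b (L(b) = b + 5 = 5 + b)
L(-1)*(16 + (-5 - 4)*C) = (5 - 1)*(16 + (-5 - 4)*(-2)) = 4*(16 - 9*(-2)) = 4*(16 + 18) = 4*34 = 136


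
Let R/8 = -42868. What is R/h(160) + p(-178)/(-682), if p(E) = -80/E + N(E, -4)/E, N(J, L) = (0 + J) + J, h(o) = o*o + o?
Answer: -46476854/3490135 ≈ -13.317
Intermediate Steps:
R = -342944 (R = 8*(-42868) = -342944)
h(o) = o + o² (h(o) = o² + o = o + o²)
N(J, L) = 2*J (N(J, L) = J + J = 2*J)
p(E) = 2 - 80/E (p(E) = -80/E + (2*E)/E = -80/E + 2 = 2 - 80/E)
R/h(160) + p(-178)/(-682) = -342944*1/(160*(1 + 160)) + (2 - 80/(-178))/(-682) = -342944/(160*161) + (2 - 80*(-1/178))*(-1/682) = -342944/25760 + (2 + 40/89)*(-1/682) = -342944*1/25760 + (218/89)*(-1/682) = -1531/115 - 109/30349 = -46476854/3490135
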